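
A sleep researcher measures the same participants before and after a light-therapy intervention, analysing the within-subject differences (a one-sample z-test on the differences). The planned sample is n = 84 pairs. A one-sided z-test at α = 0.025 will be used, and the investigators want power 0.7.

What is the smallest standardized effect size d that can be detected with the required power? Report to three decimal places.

Need Φ(δ − 1.960) = 0.7, so δ = 1.960 + 0.524 = 2.484.
δ = d·√n ⇒ d = δ/√n = 2.484/√84 = 0.2711.

d ≈ 0.271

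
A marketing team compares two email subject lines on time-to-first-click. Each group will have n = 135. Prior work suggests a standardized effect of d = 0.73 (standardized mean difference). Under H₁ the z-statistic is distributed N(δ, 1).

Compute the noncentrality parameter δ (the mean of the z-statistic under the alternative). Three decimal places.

δ ≈ 5.998

The noncentrality parameter scales effect size by the design's sample-size factor: δ = d·√(n/2) = 0.73 × √(135/2) = 5.9976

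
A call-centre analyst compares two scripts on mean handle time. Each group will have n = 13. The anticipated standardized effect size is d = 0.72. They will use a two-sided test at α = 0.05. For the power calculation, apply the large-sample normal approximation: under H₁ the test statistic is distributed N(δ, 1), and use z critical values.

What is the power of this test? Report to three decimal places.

Power ≈ 0.451

Noncentrality parameter: δ = d·√(n/2) = 0.72 × √(13/2) = 1.8356
Two-sided α = 0.05 → critical value z_{0.025} = 1.960.
Power = Φ(δ − 1.960) + Φ(−δ − 1.960) = Φ(-0.124) + Φ(-3.796) = 0.4505 + 0.0001 = 0.4506.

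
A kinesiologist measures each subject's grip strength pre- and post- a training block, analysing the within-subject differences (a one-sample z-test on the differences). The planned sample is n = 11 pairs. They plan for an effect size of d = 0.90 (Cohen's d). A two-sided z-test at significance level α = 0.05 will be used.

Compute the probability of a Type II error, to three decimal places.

β ≈ 0.153

Noncentrality parameter: δ = d·√n = 0.90 × √11 = 2.9850
Two-sided α = 0.05 → critical value z_{0.025} = 1.960.
Power = Φ(δ − 1.960) + Φ(−δ − 1.960) = Φ(1.025) + Φ(-4.945) = 0.8473 + 0.0000 = 0.8473.
Type II error: β = 1 − power = 1 − 0.8473 = 0.1527.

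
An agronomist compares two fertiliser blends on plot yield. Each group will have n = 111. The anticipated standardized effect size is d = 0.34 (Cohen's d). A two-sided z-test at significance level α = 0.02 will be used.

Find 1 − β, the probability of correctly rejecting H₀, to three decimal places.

Power ≈ 0.582

Noncentrality parameter: δ = d·√(n/2) = 0.34 × √(111/2) = 2.5329
Critical value for a two-sided test at α = 0.02: z_{α/2} = 2.326.
Power = Φ(δ − 2.326) + Φ(−δ − 2.326) = Φ(0.207) + Φ(-4.859) = 0.5818 + 0.0000 = 0.5818.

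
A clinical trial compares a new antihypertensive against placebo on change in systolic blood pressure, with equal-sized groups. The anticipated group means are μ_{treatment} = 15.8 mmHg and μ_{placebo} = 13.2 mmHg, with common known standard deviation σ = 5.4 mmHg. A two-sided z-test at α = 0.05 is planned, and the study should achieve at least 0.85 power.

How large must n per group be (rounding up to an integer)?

n = 78 per group

Standardized effect: d = |μ_{treatment} − μ_{placebo}| / σ = |15.8 − 13.2| / 5.4 = 0.4815
Set Φ(δ − 1.960) = 0.85; then δ − 1.960 = Φ⁻¹(0.85) = 1.036, giving δ = 2.996.
(Ignoring the negligible lower-tail rejection probability gives the usual closed-form inversion.)
δ = d·√(n/2) ⇒ n = 2(δ/d)² = 2 × (2.996 / 0.4815)² = 77.46.
Round up to the next whole unit.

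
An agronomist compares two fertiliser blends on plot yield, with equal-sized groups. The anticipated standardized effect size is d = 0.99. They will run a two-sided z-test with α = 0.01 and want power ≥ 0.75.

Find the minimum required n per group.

n = 22 per group

For power 0.75 need Φ(δ − z_{0.005}) = 0.75, so δ = z_{0.005} + z_{0.25} = 2.576 + 0.674 = 3.250.
(For δ > 0 the lower-tail rejection region contributes negligibly to power, so the one-term inversion is standard.)
δ = d·√(n/2) ⇒ n = 2(δ/d)² = 2 × (3.250 / 0.99)² = 21.56.
Round up to the next whole unit.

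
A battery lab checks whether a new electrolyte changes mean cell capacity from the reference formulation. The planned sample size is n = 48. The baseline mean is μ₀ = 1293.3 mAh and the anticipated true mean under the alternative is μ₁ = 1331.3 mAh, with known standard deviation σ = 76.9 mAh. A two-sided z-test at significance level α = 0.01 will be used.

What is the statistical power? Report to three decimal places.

Power ≈ 0.802

Standardized effect: d = |μ₁ − μ₀| / σ = |1331.3 − 1293.3| / 76.9 = 0.4941
Noncentrality parameter: δ = d·√n = 0.4941 × √48 = 3.4236
Critical value for a two-sided test at α = 0.01: z_{α/2} = 2.576.
Power = Φ(δ − 2.576) + Φ(−δ − 2.576) = Φ(0.848) + Φ(-5.999) = 0.8017 + 0.0000 = 0.8017.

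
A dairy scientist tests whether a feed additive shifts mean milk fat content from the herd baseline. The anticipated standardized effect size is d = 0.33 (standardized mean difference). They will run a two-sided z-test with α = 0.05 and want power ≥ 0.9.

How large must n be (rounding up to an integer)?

For power 0.9 need Φ(δ − z_{0.025}) = 0.9, so δ = z_{0.025} + z_{0.10} = 1.960 + 1.282 = 3.242.
(Ignoring the negligible lower-tail rejection probability gives the usual closed-form inversion.)
δ = d·√n ⇒ n = (δ/d)² = (3.242 / 0.33)² = 96.49.
Rounding up, n = 97.

n = 97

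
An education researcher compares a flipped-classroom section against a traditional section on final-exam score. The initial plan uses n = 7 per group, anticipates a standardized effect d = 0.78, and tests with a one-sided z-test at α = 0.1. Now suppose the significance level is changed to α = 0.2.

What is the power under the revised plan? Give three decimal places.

Power ≈ 0.732

δ = d·√(n/2) = 0.78 × √(7/2) = 1.4592 (unchanged). New critical value: z_{0.2} = 0.842.
Revised power = Φ(δ − 0.842) = Φ(0.618) = 0.7316.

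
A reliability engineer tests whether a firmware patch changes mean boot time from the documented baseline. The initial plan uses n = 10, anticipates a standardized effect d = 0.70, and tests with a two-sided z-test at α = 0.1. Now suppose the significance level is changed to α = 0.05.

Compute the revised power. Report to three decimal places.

Power ≈ 0.600

δ = d·√n = 0.70 × √10 = 2.2136 (unchanged). New critical value: z_{0.025} = 1.960.
Revised power = Φ(δ − 1.960) + Φ(−δ − 1.960) = Φ(0.254) + Φ(-4.174) = 0.6001 + 0.0000 = 0.6001.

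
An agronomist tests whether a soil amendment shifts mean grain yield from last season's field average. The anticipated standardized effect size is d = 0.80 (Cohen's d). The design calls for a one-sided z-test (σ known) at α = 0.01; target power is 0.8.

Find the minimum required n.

n = 16

Set Φ(δ − 2.326) = 0.8; then δ − 2.326 = Φ⁻¹(0.8) = 0.842, giving δ = 3.168.
δ = d·√n ⇒ n = (δ/d)² = (3.168 / 0.80)² = 15.68.
Rounding up, n = 16.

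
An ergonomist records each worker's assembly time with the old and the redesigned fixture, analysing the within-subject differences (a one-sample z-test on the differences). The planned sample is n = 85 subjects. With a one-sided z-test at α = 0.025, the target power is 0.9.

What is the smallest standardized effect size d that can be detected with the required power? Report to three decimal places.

Required noncentrality: δ = z_{0.025} + z_{0.10} = 1.960 + 1.282 = 3.242.
δ = d·√n ⇒ d = δ/√n = 3.242/√85 = 0.3516.

d ≈ 0.352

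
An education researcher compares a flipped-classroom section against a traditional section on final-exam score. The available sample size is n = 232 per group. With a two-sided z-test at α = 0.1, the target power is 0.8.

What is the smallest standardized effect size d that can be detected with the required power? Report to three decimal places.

d ≈ 0.231

Need Φ(δ − 1.645) = 0.8, so δ = 1.645 + 0.842 = 2.486.
(Lower-tail contribution to power is negligible for δ > 0.)
δ = d·√(n/2) ⇒ d = δ/√(n/2) = 2.486/√(232/2) = 0.2309.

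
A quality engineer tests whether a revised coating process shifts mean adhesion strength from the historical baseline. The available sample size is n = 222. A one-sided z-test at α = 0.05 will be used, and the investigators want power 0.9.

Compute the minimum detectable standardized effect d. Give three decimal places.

Required noncentrality: δ = z_{0.05} + z_{0.10} = 1.645 + 1.282 = 2.926.
δ = d·√n ⇒ d = δ/√n = 2.926/√222 = 0.1964.

d ≈ 0.196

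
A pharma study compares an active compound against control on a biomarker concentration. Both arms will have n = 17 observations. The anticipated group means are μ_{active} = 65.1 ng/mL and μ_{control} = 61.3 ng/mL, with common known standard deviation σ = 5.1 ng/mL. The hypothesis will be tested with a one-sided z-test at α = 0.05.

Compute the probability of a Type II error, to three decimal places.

β ≈ 0.299

Standardized effect: d = |μ_{active} − μ_{control}| / σ = |65.1 − 61.3| / 5.1 = 0.7451
Noncentrality parameter: δ = d·√(n/2) = 0.7451 × √(17/2) = 2.1723
One-sided α = 0.05 → critical value z_{0.05} = 1.645.
Power = P(Z > 1.645 − δ) = Φ(0.527) = 0.7011.
Type II error: β = 1 − power = 1 − 0.7011 = 0.2989.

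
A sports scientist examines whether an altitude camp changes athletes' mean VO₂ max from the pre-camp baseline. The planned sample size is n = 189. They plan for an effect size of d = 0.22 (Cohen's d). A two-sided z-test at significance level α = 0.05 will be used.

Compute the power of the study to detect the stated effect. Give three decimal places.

Power ≈ 0.856

Noncentrality parameter: δ = d·√n = 0.22 × √189 = 3.0245
Two-sided α = 0.05 → critical value z_{0.025} = 1.960.
Power = Φ(δ − 1.960) + Φ(−δ − 1.960) = Φ(1.065) + Φ(-4.984) = 0.8565 + 0.0000 = 0.8565.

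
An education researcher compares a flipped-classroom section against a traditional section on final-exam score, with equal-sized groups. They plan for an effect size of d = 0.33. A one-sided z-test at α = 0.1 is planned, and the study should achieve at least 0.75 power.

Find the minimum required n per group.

n = 71 per group

For power 0.75 need Φ(δ − z_{0.1}) = 0.75, so δ = z_{0.1} + z_{0.25} = 1.282 + 0.674 = 1.956.
δ = d·√(n/2) ⇒ n = 2(δ/d)² = 2 × (1.956 / 0.33)² = 70.27.
Rounding up, n = 71 per group.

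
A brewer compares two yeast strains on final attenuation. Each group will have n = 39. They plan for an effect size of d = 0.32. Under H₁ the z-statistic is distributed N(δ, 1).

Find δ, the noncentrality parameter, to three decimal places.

δ = d·√(n/2) = 0.32 × √(39/2) = 1.4131

δ ≈ 1.413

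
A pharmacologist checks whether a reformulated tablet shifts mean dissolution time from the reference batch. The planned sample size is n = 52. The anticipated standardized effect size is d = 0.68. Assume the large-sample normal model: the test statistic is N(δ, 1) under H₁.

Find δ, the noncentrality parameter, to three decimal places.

δ ≈ 4.904

δ = d·√n = 0.68 × √52 = 4.9035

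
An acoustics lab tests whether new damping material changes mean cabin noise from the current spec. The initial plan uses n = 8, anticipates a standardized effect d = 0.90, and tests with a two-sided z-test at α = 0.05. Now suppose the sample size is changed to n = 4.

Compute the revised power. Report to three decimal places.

Power ≈ 0.437

With n = 4: δ = d·√n = 0.90 × √4 = 1.8000. Critical value z_{0.025} = 1.960.
Revised power = Φ(δ − 1.960) + Φ(−δ − 1.960) = Φ(-0.160) + Φ(-3.760) = 0.4365 + 0.0001 = 0.4365.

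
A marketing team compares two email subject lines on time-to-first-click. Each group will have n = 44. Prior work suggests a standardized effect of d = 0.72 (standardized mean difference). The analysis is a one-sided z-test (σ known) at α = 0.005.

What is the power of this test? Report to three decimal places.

Power ≈ 0.789

Noncentrality parameter: λ = d·√(n/2) = 0.72 × √(44/2) = 3.3771
One-sided α = 0.005 → critical value z_{0.005} = 2.576.
Power = Φ(λ − 2.576) = Φ(0.801) = 0.7885.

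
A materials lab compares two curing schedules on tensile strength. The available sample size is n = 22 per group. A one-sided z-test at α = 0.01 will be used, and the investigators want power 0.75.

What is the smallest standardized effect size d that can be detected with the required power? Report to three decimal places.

Need Φ(δ − 2.326) = 0.75, so δ = 2.326 + 0.674 = 3.001.
δ = d·√(n/2) ⇒ d = δ/√(n/2) = 3.001/√(22/2) = 0.9048.

d ≈ 0.905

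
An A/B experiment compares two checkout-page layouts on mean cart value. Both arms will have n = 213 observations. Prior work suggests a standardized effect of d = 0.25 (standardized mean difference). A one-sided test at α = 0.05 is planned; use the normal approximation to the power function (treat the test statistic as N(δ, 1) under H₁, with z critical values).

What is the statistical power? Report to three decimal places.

Noncentrality parameter: δ = d·√(n/2) = 0.25 × √(213/2) = 2.5800
One-sided α = 0.05 → critical value z_{0.05} = 1.645.
Power = P(Z > 1.645 − δ) = Φ(0.935) = 0.8251.

Power ≈ 0.825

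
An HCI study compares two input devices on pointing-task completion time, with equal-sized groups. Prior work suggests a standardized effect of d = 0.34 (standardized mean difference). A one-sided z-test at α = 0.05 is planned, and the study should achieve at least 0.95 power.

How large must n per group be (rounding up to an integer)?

n = 188 per group

Set Φ(δ − 1.645) = 0.95; then δ − 1.645 = Φ⁻¹(0.95) = 1.645, giving δ = 3.290.
δ = d·√(n/2) ⇒ n = 2(δ/d)² = 2 × (3.290 / 0.34)² = 187.23.
Rounding up, n = 188 per group.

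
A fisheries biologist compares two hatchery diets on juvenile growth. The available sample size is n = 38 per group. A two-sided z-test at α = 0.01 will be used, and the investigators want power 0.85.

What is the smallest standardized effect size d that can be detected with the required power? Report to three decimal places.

d ≈ 0.829

Need Φ(δ − 2.576) = 0.85, so δ = 2.576 + 1.036 = 3.612.
(Lower-tail contribution to power is negligible for δ > 0.)
δ = d·√(n/2) ⇒ d = δ/√(n/2) = 3.612/√(38/2) = 0.8287.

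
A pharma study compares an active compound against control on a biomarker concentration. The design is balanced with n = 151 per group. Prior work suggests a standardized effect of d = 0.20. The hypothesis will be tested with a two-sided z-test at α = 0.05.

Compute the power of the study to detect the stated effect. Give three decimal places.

Noncentrality parameter: δ = d·√(n/2) = 0.20 × √(151/2) = 1.7378
Critical value for a two-sided test at α = 0.05: z_{α/2} = 1.960.
Power = Φ(δ − 1.960) + Φ(−δ − 1.960) = Φ(-0.222) + Φ(-3.698) = 0.4121 + 0.0001 = 0.4122.

Power ≈ 0.412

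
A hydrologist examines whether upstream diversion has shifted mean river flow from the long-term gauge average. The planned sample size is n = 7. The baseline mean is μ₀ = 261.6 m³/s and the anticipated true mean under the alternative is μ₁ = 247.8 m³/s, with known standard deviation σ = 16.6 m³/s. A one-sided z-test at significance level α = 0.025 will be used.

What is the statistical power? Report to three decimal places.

Power ≈ 0.595

Standardized effect: d = |μ₁ − μ₀| / σ = |247.8 − 261.6| / 16.6 = 0.8313
Noncentrality parameter: δ = d·√n = 0.8313 × √7 = 2.1995
One-sided α = 0.025 → critical value z_{0.025} = 1.960.
Power = P(Z > 1.960 − δ) = Φ(0.240) = 0.5946.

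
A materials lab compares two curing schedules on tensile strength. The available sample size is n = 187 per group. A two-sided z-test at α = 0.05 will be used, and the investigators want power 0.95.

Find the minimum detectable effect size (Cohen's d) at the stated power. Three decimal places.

d ≈ 0.373

Required noncentrality: δ = z_{0.025} + z_{0.05} = 1.960 + 1.645 = 3.605.
(The second rejection-region term Φ(−δ − z_{α/2}) is negligible and dropped.)
δ = d·√(n/2) ⇒ d = δ/√(n/2) = 3.605/√(187/2) = 0.3728.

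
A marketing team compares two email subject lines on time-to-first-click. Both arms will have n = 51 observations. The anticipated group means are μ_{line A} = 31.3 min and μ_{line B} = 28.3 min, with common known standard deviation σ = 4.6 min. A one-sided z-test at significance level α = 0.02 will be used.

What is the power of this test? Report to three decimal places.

Standardized effect: d = |μ_{line A} − μ_{line B}| / σ = |31.3 − 28.3| / 4.6 = 0.6522
Noncentrality parameter: δ = d·√(n/2) = 0.6522 × √(51/2) = 3.2933
Critical value for a one-sided test at α = 0.02: z_α = 2.054.
Power = Φ(δ − 2.054) = Φ(1.240) = 0.8924.

Power ≈ 0.892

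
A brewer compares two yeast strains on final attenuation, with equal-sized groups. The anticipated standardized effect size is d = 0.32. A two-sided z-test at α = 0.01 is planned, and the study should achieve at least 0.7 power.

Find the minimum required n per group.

Set Φ(δ − 2.576) = 0.7; then δ − 2.576 = Φ⁻¹(0.7) = 0.524, giving δ = 3.100.
(Ignoring the negligible lower-tail rejection probability gives the usual closed-form inversion.)
δ = d·√(n/2) ⇒ n = 2(δ/d)² = 2 × (3.100 / 0.32)² = 187.72.
Rounding up, n = 188 per group.

n = 188 per group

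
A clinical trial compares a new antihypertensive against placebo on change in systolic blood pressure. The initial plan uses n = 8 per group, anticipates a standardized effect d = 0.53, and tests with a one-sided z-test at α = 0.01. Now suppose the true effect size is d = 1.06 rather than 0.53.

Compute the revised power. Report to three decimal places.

With d = 1.06: δ = d·√(n/2) = 1.06 × √(8/2) = 2.1200. Critical value z_{0.01} = 2.326.
Revised power = Φ(δ − 2.326) = Φ(-0.206) = 0.4183.

Power ≈ 0.418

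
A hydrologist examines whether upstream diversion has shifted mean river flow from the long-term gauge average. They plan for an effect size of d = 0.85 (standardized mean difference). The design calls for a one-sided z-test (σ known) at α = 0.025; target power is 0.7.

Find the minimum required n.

n = 9

For power 0.7 need Φ(δ − z_{0.025}) = 0.7, so δ = z_{0.025} + z_{0.30} = 1.960 + 0.524 = 2.484.
δ = d·√n ⇒ n = (δ/d)² = (2.484 / 0.85)² = 8.54.
Round up to the next whole unit.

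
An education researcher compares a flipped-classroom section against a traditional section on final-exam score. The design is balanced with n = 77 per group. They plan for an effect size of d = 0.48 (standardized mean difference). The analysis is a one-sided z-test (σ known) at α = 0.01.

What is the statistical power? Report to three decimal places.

Power ≈ 0.743

Noncentrality parameter: λ = d·√(n/2) = 0.48 × √(77/2) = 2.9783
One-sided α = 0.01 → critical value z_{0.01} = 2.326.
Power = Φ(λ − 2.326) = Φ(0.652) = 0.7428.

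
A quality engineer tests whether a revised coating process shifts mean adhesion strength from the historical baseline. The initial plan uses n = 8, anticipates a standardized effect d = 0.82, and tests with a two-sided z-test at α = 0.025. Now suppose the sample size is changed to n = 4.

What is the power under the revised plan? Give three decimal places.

With n = 4: δ = d·√n = 0.82 × √4 = 1.6400. Critical value z_{0.0125} = 2.241.
Revised power = Φ(δ − 2.241) + Φ(−δ − 2.241) = Φ(-0.601) + Φ(-3.881) = 0.2738 + 0.0001 = 0.2738.

Power ≈ 0.274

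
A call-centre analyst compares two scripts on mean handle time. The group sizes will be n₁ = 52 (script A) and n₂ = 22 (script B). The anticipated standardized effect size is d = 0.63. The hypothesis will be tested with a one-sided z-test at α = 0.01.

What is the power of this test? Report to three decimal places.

Noncentrality parameter: λ = d / √(1/n₁ + 1/n₂) = 0.63 / √(1/52 + 1/22) = 2.4771
One-sided α = 0.01 → critical value z_{0.01} = 2.326.
Power = Φ(λ − 2.326) = Φ(0.151) = 0.5599.

Power ≈ 0.560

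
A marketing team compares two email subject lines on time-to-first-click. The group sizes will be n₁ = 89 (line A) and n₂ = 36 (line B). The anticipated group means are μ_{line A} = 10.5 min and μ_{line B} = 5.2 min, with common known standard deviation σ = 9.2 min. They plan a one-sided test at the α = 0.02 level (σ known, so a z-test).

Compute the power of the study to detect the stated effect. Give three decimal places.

Power ≈ 0.806

Standardized effect: d = |μ_{line A} − μ_{line B}| / σ = |10.5 − 5.2| / 9.2 = 0.5761
Noncentrality parameter: δ = d / √(1/n₁ + 1/n₂) = 0.5761 / √(1/89 + 1/36) = 2.9166
Critical value for a one-sided test at α = 0.02: z_α = 2.054.
Power = Φ(δ − 2.054) = Φ(0.863) = 0.8059.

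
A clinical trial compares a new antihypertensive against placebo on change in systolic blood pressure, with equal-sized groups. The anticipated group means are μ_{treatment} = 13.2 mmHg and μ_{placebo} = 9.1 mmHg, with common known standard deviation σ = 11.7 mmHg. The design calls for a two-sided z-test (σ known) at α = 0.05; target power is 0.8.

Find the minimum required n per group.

Standardized effect: d = |μ_{treatment} − μ_{placebo}| / σ = |13.2 − 9.1| / 11.7 = 0.3504
For power 0.8 need Φ(δ − z_{0.025}) = 0.8, so δ = z_{0.025} + z_{0.20} = 1.960 + 0.842 = 2.802.
(Ignoring the negligible lower-tail rejection probability gives the usual closed-form inversion.)
δ = d·√(n/2) ⇒ n = 2(δ/d)² = 2 × (2.802 / 0.3504)² = 127.83.
Round up to the next whole unit.

n = 128 per group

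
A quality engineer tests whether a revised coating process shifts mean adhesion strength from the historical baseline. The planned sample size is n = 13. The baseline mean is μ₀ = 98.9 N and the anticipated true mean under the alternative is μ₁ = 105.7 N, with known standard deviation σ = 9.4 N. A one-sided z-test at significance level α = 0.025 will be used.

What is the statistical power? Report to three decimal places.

Power ≈ 0.742

Standardized effect: d = |μ₁ − μ₀| / σ = |105.7 − 98.9| / 9.4 = 0.7234
Noncentrality parameter: δ = d·√n = 0.7234 × √13 = 2.6083
One-sided α = 0.025 → critical value z_{0.025} = 1.960.
Power = P(Z > 1.960 − δ) = Φ(0.648) = 0.7416.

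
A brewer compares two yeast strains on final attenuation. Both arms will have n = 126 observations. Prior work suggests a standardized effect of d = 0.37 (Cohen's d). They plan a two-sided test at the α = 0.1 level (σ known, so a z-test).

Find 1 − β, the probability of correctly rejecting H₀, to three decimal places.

Power ≈ 0.902

Noncentrality parameter: δ = d·√(n/2) = 0.37 × √(126/2) = 2.9368
Two-sided α = 0.1 → critical value z_{0.05} = 1.645.
Power = Φ(δ − 1.645) + Φ(−δ − 1.645) = Φ(1.292) + Φ(-4.582) = 0.9018 + 0.0000 = 0.9018.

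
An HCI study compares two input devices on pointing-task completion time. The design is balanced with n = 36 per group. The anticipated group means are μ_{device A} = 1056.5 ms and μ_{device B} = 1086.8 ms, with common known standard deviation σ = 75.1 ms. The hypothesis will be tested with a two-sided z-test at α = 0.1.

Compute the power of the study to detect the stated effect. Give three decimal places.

Standardized effect: d = |μ_{device A} − μ_{device B}| / σ = |1056.5 − 1086.8| / 75.1 = 0.4035
Noncentrality parameter: δ = d·√(n/2) = 0.4035 × √(36/2) = 1.7117
Two-sided α = 0.1 → critical value z_{0.05} = 1.645.
Power = Φ(δ − 1.645) + Φ(−δ − 1.645) = Φ(0.067) + Φ(-3.357) = 0.5267 + 0.0004 = 0.5271.

Power ≈ 0.527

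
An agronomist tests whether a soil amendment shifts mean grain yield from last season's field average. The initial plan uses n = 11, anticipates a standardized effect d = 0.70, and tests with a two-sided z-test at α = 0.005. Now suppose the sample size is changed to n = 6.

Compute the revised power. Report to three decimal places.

Power ≈ 0.137

With n = 6: δ = d·√n = 0.70 × √6 = 1.7146. Critical value z_{0.0025} = 2.807.
Revised power = Φ(δ − 2.807) + Φ(−δ − 2.807) = Φ(-1.092) + Φ(-4.522) = 0.1373 + 0.0000 = 0.1373.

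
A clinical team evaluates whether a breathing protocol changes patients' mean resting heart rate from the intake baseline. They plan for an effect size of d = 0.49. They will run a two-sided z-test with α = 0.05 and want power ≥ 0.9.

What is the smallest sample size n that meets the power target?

n = 44

For power 0.9 need Φ(δ − z_{0.025}) = 0.9, so δ = z_{0.025} + z_{0.10} = 1.960 + 1.282 = 3.242.
(Ignoring the negligible lower-tail rejection probability gives the usual closed-form inversion.)
δ = d·√n ⇒ n = (δ/d)² = (3.242 / 0.49)² = 43.76.
Rounding up, n = 44.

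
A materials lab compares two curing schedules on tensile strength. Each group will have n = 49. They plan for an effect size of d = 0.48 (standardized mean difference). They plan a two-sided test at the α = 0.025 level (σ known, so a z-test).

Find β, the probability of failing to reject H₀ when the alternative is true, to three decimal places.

Noncentrality parameter: δ = d·√(n/2) = 0.48 × √(49/2) = 2.3759
Critical value for a two-sided test at α = 0.025: z_{α/2} = 2.241.
Power = Φ(δ − 2.241) + Φ(−δ − 2.241) = Φ(0.134) + Φ(-4.617) = 0.5535 + 0.0000 = 0.5535.
Type II error: β = 1 − power = 1 − 0.5535 = 0.4465.

β ≈ 0.447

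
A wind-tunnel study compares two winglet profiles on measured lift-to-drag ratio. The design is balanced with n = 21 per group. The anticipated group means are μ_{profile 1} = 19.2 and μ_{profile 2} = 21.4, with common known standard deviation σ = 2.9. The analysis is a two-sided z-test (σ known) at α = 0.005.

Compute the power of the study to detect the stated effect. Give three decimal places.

Power ≈ 0.364

Standardized effect: d = |μ_{profile 1} − μ_{profile 2}| / σ = |19.2 − 21.4| / 2.9 = 0.7586
Noncentrality parameter: δ = d·√(n/2) = 0.7586 × √(21/2) = 2.4582
Critical value for a two-sided test at α = 0.005: z_{α/2} = 2.807.
Power = Φ(δ − 2.807) + Φ(−δ − 2.807) = Φ(-0.349) + Φ(-5.265) = 0.3636 + 0.0000 = 0.3636.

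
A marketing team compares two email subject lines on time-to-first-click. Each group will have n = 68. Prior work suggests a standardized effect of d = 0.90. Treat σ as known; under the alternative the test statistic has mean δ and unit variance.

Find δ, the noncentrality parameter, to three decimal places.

The noncentrality parameter scales effect size by the design's sample-size factor: δ = d·√(n/2) = 0.90 × √(68/2) = 5.2479

δ ≈ 5.248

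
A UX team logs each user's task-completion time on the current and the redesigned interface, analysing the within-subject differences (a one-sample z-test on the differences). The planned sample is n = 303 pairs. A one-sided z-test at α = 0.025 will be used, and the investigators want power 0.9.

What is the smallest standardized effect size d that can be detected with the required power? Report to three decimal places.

d ≈ 0.186

Need Φ(δ − 1.960) = 0.9, so δ = 1.960 + 1.282 = 3.242.
δ = d·√n ⇒ d = δ/√n = 3.242/√303 = 0.1862.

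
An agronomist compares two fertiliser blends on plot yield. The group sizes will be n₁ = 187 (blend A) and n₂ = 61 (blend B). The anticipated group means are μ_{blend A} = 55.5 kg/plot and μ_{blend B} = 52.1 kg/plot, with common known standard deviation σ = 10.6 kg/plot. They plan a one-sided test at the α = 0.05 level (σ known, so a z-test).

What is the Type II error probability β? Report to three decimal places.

β ≈ 0.298

Standardized effect: d = |μ_{blend A} − μ_{blend B}| / σ = |55.5 − 52.1| / 10.6 = 0.3208
Noncentrality parameter: δ = d / √(1/n₁ + 1/n₂) = 0.3208 / √(1/187 + 1/61) = 2.1754
One-sided α = 0.05 → critical value z_{0.05} = 1.645.
Power = Φ(δ − 1.645) = Φ(0.531) = 0.7021.
Type II error: β = 1 − power = 1 − 0.7021 = 0.2979.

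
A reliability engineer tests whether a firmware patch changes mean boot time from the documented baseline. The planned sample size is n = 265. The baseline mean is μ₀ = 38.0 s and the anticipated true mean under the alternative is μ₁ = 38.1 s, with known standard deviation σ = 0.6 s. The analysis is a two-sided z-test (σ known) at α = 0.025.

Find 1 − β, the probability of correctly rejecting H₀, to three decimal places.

Standardized effect: d = |μ₁ − μ₀| / σ = |38.1 − 38.0| / 0.6 = 0.1667
Noncentrality parameter: δ = d·√n = 0.1667 × √265 = 2.7131
Two-sided α = 0.025 → critical value z_{0.0125} = 2.241.
Power = Φ(δ − 2.241) + Φ(−δ − 2.241) = Φ(0.472) + Φ(-4.955) = 0.6814 + 0.0000 = 0.6814.

Power ≈ 0.681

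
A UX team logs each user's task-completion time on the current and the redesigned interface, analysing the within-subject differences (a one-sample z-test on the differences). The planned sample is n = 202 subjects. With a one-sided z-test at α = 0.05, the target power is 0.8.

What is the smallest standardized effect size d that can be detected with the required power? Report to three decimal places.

d ≈ 0.175

Need Φ(δ − 1.645) = 0.8, so δ = 1.645 + 0.842 = 2.486.
δ = d·√n ⇒ d = δ/√n = 2.486/√202 = 0.1749.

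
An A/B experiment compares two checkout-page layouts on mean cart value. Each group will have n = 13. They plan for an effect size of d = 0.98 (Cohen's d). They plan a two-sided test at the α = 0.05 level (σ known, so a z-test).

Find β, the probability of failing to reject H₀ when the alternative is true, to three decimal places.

β ≈ 0.295

Noncentrality parameter: δ = d·√(n/2) = 0.98 × √(13/2) = 2.4985
Two-sided α = 0.05 → critical value z_{0.025} = 1.960.
Power = Φ(δ − 1.960) + Φ(−δ − 1.960) = Φ(0.539) + Φ(-4.458) = 0.7049 + 0.0000 = 0.7049.
Type II error: β = 1 − power = 1 − 0.7049 = 0.2951.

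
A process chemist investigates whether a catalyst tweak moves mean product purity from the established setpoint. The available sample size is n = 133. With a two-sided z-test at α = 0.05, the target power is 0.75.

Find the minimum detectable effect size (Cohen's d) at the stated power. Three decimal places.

d ≈ 0.228

Need Φ(δ − 1.960) = 0.75, so δ = 1.960 + 0.674 = 2.634.
(The second rejection-region term Φ(−δ − z_{α/2}) is negligible and dropped.)
δ = d·√n ⇒ d = δ/√n = 2.634/√133 = 0.2284.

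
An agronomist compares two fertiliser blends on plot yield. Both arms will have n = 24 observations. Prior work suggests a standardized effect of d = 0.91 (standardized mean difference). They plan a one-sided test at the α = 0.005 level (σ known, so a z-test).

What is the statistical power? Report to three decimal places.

Power ≈ 0.718

Noncentrality parameter: δ = d·√(n/2) = 0.91 × √(24/2) = 3.1523
Critical value for a one-sided test at α = 0.005: z_α = 2.576.
Power = P(Z > 2.576 − δ) = Φ(0.577) = 0.7179.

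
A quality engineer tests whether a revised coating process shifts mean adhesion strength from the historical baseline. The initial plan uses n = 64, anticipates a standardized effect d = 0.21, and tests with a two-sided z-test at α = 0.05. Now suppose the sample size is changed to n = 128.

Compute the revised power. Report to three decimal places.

With n = 128: δ = d·√n = 0.21 × √128 = 2.3759. Critical value z_{0.025} = 1.960.
Revised power = Φ(δ − 1.960) + Φ(−δ − 1.960) = Φ(0.416) + Φ(-4.336) = 0.6613 + 0.0000 = 0.6613.

Power ≈ 0.661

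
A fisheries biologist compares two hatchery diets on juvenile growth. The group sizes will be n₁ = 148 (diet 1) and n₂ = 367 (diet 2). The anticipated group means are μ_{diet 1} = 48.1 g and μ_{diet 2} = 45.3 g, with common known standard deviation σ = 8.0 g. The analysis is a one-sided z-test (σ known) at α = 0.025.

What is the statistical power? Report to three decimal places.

Standardized effect: d = |μ_{diet 1} − μ_{diet 2}| / σ = |48.1 − 45.3| / 8.0 = 0.3500
Noncentrality parameter: δ = d / √(1/n₁ + 1/n₂) = 0.3500 / √(1/148 + 1/367) = 3.5944
Critical value for a one-sided test at α = 0.025: z_α = 1.960.
Power = P(Z > 1.960 − δ) = Φ(1.634) = 0.9489.

Power ≈ 0.949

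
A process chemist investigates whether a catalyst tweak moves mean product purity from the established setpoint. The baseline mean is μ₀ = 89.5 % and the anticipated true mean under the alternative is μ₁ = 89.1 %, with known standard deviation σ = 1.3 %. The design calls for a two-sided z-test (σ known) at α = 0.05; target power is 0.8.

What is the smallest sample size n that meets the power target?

n = 83

Standardized effect: d = |μ₁ − μ₀| / σ = |89.1 − 89.5| / 1.3 = 0.3077
For power 0.8 need Φ(δ − z_{0.025}) = 0.8, so δ = z_{0.025} + z_{0.20} = 1.960 + 0.842 = 2.802.
(Ignoring the negligible lower-tail rejection probability gives the usual closed-form inversion.)
δ = d·√n ⇒ n = (δ/d)² = (2.802 / 0.3077)² = 82.90.
Round up to the next whole unit.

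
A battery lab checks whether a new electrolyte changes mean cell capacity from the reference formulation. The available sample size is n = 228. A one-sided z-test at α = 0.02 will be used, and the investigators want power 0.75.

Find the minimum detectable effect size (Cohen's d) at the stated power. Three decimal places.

Required noncentrality: δ = z_{0.02} + z_{0.25} = 2.054 + 0.674 = 2.728.
δ = d·√n ⇒ d = δ/√n = 2.728/√228 = 0.1807.

d ≈ 0.181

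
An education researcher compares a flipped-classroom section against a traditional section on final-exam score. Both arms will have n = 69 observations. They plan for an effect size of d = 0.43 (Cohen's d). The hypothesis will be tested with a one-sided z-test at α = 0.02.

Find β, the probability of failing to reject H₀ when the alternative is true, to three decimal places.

β ≈ 0.318

Noncentrality parameter: δ = d·√(n/2) = 0.43 × √(69/2) = 2.5257
Critical value for a one-sided test at α = 0.02: z_α = 2.054.
Power = Φ(δ − 2.054) = Φ(0.472) = 0.6815.
Type II error: β = 1 − power = 1 − 0.6815 = 0.3185.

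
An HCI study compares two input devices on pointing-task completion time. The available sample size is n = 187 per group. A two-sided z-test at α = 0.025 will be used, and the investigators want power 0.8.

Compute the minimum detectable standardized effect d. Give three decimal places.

Required noncentrality: δ = z_{0.0125} + z_{0.20} = 2.241 + 0.842 = 3.083.
(The second rejection-region term Φ(−δ − z_{α/2}) is negligible and dropped.)
δ = d·√(n/2) ⇒ d = δ/√(n/2) = 3.083/√(187/2) = 0.3188.

d ≈ 0.319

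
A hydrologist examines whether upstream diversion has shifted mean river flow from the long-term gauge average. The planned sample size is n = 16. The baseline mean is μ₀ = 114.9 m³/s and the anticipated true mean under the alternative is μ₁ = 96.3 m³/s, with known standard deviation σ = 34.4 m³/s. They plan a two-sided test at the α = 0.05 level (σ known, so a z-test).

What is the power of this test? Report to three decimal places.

Standardized effect: d = |μ₁ − μ₀| / σ = |96.3 − 114.9| / 34.4 = 0.5407
Noncentrality parameter: δ = d·√n = 0.5407 × √16 = 2.1628
Two-sided α = 0.05 → critical value z_{0.025} = 1.960.
Power = Φ(δ − 1.960) + Φ(−δ − 1.960) = Φ(0.203) + Φ(-4.123) = 0.5804 + 0.0000 = 0.5804.

Power ≈ 0.580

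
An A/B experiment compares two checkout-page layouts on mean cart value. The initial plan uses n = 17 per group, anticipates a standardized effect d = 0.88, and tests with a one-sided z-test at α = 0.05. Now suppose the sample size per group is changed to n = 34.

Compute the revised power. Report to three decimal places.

Power ≈ 0.976

With n = 34 per group: δ = d·√(n/2) = 0.88 × √(34/2) = 3.6283. Critical value z_{0.05} = 1.645.
Revised power = Φ(δ − 1.645) = Φ(1.983) = 0.9763.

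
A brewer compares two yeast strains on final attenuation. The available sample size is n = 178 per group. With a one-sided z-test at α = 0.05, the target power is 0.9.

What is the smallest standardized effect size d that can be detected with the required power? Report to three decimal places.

Required noncentrality: δ = z_{0.05} + z_{0.10} = 1.645 + 1.282 = 2.926.
δ = d·√(n/2) ⇒ d = δ/√(n/2) = 2.926/√(178/2) = 0.3102.

d ≈ 0.310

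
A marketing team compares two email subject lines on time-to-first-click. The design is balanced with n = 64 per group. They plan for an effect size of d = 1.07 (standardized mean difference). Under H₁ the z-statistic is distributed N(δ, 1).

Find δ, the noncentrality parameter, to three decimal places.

δ ≈ 6.053

The noncentrality parameter scales effect size by the design's sample-size factor: δ = d·√(n/2) = 1.07 × √(64/2) = 6.0528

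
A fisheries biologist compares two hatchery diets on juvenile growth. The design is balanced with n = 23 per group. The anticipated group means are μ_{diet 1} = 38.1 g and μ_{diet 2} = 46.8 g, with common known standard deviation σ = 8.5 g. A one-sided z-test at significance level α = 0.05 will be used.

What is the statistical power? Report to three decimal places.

Power ≈ 0.966

Standardized effect: d = |μ_{diet 1} − μ_{diet 2}| / σ = |38.1 − 46.8| / 8.5 = 1.0235
Noncentrality parameter: δ = d·√(n/2) = 1.0235 × √(23/2) = 3.4710
One-sided α = 0.05 → critical value z_{0.05} = 1.645.
Power = Φ(δ − 1.645) = Φ(1.826) = 0.9661.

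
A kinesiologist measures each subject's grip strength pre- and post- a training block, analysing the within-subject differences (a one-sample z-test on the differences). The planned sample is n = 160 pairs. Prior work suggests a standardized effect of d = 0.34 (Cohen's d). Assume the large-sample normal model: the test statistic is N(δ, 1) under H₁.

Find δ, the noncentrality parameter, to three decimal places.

The noncentrality parameter scales effect size by the design's sample-size factor: δ = d·√n = 0.34 × √160 = 4.3007

δ ≈ 4.301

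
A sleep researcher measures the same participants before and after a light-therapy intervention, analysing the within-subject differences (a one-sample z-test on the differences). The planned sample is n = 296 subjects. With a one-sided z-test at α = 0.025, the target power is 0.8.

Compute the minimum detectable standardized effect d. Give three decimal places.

d ≈ 0.163

Required noncentrality: δ = z_{0.025} + z_{0.20} = 1.960 + 0.842 = 2.802.
δ = d·√n ⇒ d = δ/√n = 2.802/√296 = 0.1628.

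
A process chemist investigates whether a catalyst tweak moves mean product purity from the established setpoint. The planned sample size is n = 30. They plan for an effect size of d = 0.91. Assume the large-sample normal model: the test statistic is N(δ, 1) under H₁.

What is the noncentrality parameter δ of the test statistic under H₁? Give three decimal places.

δ ≈ 4.984

δ = d·√n = 0.91 × √30 = 4.9843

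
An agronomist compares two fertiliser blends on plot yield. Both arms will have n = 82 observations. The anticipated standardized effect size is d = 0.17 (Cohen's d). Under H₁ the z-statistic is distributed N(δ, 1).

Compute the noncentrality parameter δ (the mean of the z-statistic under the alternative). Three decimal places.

The noncentrality parameter scales effect size by the design's sample-size factor: δ = d·√(n/2) = 0.17 × √(82/2) = 1.0885

δ ≈ 1.089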